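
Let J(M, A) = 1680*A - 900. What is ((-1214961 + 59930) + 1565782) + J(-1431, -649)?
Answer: -680469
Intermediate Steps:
J(M, A) = -900 + 1680*A
((-1214961 + 59930) + 1565782) + J(-1431, -649) = ((-1214961 + 59930) + 1565782) + (-900 + 1680*(-649)) = (-1155031 + 1565782) + (-900 - 1090320) = 410751 - 1091220 = -680469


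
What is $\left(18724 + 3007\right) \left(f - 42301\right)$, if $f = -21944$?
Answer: $-1396108095$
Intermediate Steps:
$\left(18724 + 3007\right) \left(f - 42301\right) = \left(18724 + 3007\right) \left(-21944 - 42301\right) = 21731 \left(-64245\right) = -1396108095$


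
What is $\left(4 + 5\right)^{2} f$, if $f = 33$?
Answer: $2673$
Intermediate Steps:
$\left(4 + 5\right)^{2} f = \left(4 + 5\right)^{2} \cdot 33 = 9^{2} \cdot 33 = 81 \cdot 33 = 2673$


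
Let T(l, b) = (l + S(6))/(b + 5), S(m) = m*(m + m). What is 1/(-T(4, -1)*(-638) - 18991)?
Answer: -1/6869 ≈ -0.00014558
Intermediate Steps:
S(m) = 2*m² (S(m) = m*(2*m) = 2*m²)
T(l, b) = (72 + l)/(5 + b) (T(l, b) = (l + 2*6²)/(b + 5) = (l + 2*36)/(5 + b) = (l + 72)/(5 + b) = (72 + l)/(5 + b))
1/(-T(4, -1)*(-638) - 18991) = 1/(-(72 + 4)/(5 - 1)*(-638) - 18991) = 1/(-76/4*(-638) - 18991) = 1/(-1*19*(-638) - 18991) = 1/(-19*(-638) - 18991) = 1/(12122 - 18991) = 1/(-6869) = -1/6869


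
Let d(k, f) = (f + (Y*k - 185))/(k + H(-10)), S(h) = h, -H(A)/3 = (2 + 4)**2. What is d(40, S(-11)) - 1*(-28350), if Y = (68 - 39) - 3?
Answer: 481739/17 ≈ 28338.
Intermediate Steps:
H(A) = -108 (H(A) = -3*(2 + 4)**2 = -3*6**2 = -3*36 = -108)
Y = 26 (Y = 29 - 3 = 26)
d(k, f) = (-185 + f + 26*k)/(-108 + k) (d(k, f) = (f + (26*k - 185))/(k - 108) = (f + (-185 + 26*k))/(-108 + k) = (-185 + f + 26*k)/(-108 + k))
d(40, S(-11)) - 1*(-28350) = (-185 - 11 + 26*40)/(-108 + 40) - 1*(-28350) = (-185 - 11 + 1040)/(-68) + 28350 = -1/68*844 + 28350 = -211/17 + 28350 = 481739/17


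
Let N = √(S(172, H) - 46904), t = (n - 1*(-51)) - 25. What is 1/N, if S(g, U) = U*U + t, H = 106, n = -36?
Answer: -I*√35678/35678 ≈ -0.0052942*I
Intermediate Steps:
t = -10 (t = (-36 - 1*(-51)) - 25 = (-36 + 51) - 25 = 15 - 25 = -10)
S(g, U) = -10 + U² (S(g, U) = U*U - 10 = U² - 10 = -10 + U²)
N = I*√35678 (N = √((-10 + 106²) - 46904) = √((-10 + 11236) - 46904) = √(11226 - 46904) = √(-35678) = I*√35678 ≈ 188.89*I)
1/N = 1/(I*√35678) = -I*√35678/35678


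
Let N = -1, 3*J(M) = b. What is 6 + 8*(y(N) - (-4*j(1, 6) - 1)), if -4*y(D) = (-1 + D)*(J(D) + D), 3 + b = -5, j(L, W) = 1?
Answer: 94/3 ≈ 31.333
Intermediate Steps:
b = -8 (b = -3 - 5 = -8)
J(M) = -8/3 (J(M) = (⅓)*(-8) = -8/3)
y(D) = -(-1 + D)*(-8/3 + D)/4
6 + 8*(y(N) - (-4*j(1, 6) - 1)) = 6 + 8*((-⅔ - ¼*(-1)² + (11/12)*(-1)) - (-4*1 - 1)) = 6 + 8*((-⅔ - ¼*1 - 11/12) - (-4 - 1)) = 6 + 8*((-⅔ - ¼ - 11/12) - 1*(-5)) = 6 + 8*(-11/6 + 5) = 6 + 8*(19/6) = 6 + 76/3 = 94/3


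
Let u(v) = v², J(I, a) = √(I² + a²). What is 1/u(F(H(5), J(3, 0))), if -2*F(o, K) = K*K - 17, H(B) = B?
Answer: 1/16 ≈ 0.062500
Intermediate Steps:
F(o, K) = 17/2 - K²/2 (F(o, K) = -(K*K - 17)/2 = -(K² - 17)/2 = -(-17 + K²)/2 = 17/2 - K²/2)
1/u(F(H(5), J(3, 0))) = 1/((17/2 - (√(3² + 0²))²/2)²) = 1/((17/2 - (√(9 + 0))²/2)²) = 1/((17/2 - (√9)²/2)²) = 1/((17/2 - ½*3²)²) = 1/((17/2 - ½*9)²) = 1/((17/2 - 9/2)²) = 1/(4²) = 1/16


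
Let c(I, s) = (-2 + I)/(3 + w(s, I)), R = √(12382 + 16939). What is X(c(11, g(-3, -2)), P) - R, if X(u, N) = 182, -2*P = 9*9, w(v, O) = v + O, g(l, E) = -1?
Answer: 182 - √29321 ≈ 10.766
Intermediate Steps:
w(v, O) = O + v
P = -81/2 (P = -9*9/2 = -½*81 = -81/2 ≈ -40.500)
R = √29321 ≈ 171.23
c(I, s) = (-2 + I)/(3 + I + s) (c(I, s) = (-2 + I)/(3 + (I + s)) = (-2 + I)/(3 + I + s))
X(c(11, g(-3, -2)), P) - R = 182 - √29321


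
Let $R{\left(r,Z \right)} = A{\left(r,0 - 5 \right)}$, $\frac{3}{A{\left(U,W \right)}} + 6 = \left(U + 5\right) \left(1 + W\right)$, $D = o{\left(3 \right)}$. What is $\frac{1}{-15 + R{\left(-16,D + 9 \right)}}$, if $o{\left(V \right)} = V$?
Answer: $- \frac{38}{567} \approx -0.067019$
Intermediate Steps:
$D = 3$
$A{\left(U,W \right)} = \frac{3}{-6 + \left(1 + W\right) \left(5 + U\right)}$ ($A{\left(U,W \right)} = \frac{3}{-6 + \left(U + 5\right) \left(1 + W\right)} = \frac{3}{-6 + \left(5 + U\right) \left(1 + W\right)} = \frac{3}{-6 + \left(1 + W\right) \left(5 + U\right)}$)
$R{\left(r,Z \right)} = \frac{3}{-26 - 4 r}$ ($R{\left(r,Z \right)} = \frac{3}{-1 + r + 5 \left(0 - 5\right) + r \left(0 - 5\right)} = \frac{3}{-1 + r + 5 \left(-5\right) + r \left(-5\right)} = \frac{3}{-1 + r - 25 - 5 r} = \frac{3}{-26 - 4 r}$)
$\frac{1}{-15 + R{\left(-16,D + 9 \right)}} = \frac{1}{-15 + \frac{3}{2 \left(-13 - -32\right)}} = \frac{1}{-15 + \frac{3}{2 \left(-13 + 32\right)}} = \frac{1}{-15 + \frac{3}{2 \cdot 19}} = \frac{1}{-15 + \frac{3}{2} \cdot \frac{1}{19}} = \frac{1}{-15 + \frac{3}{38}} = \frac{1}{- \frac{567}{38}} = - \frac{38}{567}$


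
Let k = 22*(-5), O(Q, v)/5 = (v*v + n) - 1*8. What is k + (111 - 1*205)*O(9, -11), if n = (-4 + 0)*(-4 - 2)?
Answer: -64500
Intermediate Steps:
n = 24 (n = -4*(-6) = 24)
O(Q, v) = 80 + 5*v² (O(Q, v) = 5*((v*v + 24) - 1*8) = 5*((v² + 24) - 8) = 5*((24 + v²) - 8) = 5*(16 + v²) = 80 + 5*v²)
k = -110
k + (111 - 1*205)*O(9, -11) = -110 + (111 - 1*205)*(80 + 5*(-11)²) = -110 + (111 - 205)*(80 + 5*121) = -110 - 94*(80 + 605) = -110 - 94*685 = -110 - 64390 = -64500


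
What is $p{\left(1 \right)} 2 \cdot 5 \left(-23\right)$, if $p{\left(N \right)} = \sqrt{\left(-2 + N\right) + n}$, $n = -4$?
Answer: $- 230 i \sqrt{5} \approx - 514.3 i$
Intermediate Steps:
$p{\left(N \right)} = \sqrt{-6 + N}$ ($p{\left(N \right)} = \sqrt{\left(-2 + N\right) - 4} = \sqrt{-6 + N}$)
$p{\left(1 \right)} 2 \cdot 5 \left(-23\right) = \sqrt{-6 + 1} \cdot 2 \cdot 5 \left(-23\right) = \sqrt{-5} \cdot 2 \cdot 5 \left(-23\right) = i \sqrt{5} \cdot 2 \cdot 5 \left(-23\right) = 2 i \sqrt{5} \cdot 5 \left(-23\right) = 10 i \sqrt{5} \left(-23\right) = - 230 i \sqrt{5}$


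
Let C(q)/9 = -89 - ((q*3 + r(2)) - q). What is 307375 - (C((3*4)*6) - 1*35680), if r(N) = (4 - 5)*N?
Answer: 345134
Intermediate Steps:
r(N) = -N
C(q) = -783 - 18*q (C(q) = 9*(-89 - ((q*3 - 1*2) - q)) = 9*(-89 - ((3*q - 2) - q)) = 9*(-89 - ((-2 + 3*q) - q)) = 9*(-89 - (-2 + 2*q)) = 9*(-89 + (2 - 2*q)) = 9*(-87 - 2*q) = -783 - 18*q)
307375 - (C((3*4)*6) - 1*35680) = 307375 - ((-783 - 18*3*4*6) - 1*35680) = 307375 - ((-783 - 216*6) - 35680) = 307375 - ((-783 - 18*72) - 35680) = 307375 - ((-783 - 1296) - 35680) = 307375 - (-2079 - 35680) = 307375 - 1*(-37759) = 307375 + 37759 = 345134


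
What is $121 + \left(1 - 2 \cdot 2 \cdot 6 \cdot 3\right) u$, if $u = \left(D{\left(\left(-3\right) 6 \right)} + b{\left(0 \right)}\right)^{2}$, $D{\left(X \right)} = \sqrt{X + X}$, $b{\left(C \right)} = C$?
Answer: $2677$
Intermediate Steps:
$D{\left(X \right)} = \sqrt{2} \sqrt{X}$ ($D{\left(X \right)} = \sqrt{2 X} = \sqrt{2} \sqrt{X}$)
$u = -36$ ($u = \left(\sqrt{2} \sqrt{\left(-3\right) 6} + 0\right)^{2} = \left(\sqrt{2} \sqrt{-18} + 0\right)^{2} = \left(\sqrt{2} \cdot 3 i \sqrt{2} + 0\right)^{2} = \left(6 i + 0\right)^{2} = \left(6 i\right)^{2} = -36$)
$121 + \left(1 - 2 \cdot 2 \cdot 6 \cdot 3\right) u = 121 + \left(1 - 2 \cdot 2 \cdot 6 \cdot 3\right) \left(-36\right) = 121 + \left(1 - 2 \cdot 12 \cdot 3\right) \left(-36\right) = 121 + \left(1 - 72\right) \left(-36\right) = 121 - -2556 = 121 + 2556 = 2677$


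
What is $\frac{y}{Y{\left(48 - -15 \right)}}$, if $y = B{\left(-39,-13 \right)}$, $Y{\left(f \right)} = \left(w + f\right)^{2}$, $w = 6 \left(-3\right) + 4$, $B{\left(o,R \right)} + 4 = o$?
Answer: $- \frac{43}{2401} \approx -0.017909$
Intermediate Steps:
$B{\left(o,R \right)} = -4 + o$
$w = -14$ ($w = -18 + 4 = -14$)
$Y{\left(f \right)} = \left(-14 + f\right)^{2}$
$y = -43$ ($y = -4 - 39 = -43$)
$\frac{y}{Y{\left(48 - -15 \right)}} = - \frac{43}{\left(-14 + \left(48 - -15\right)\right)^{2}} = - \frac{43}{\left(-14 + \left(48 + 15\right)\right)^{2}} = - \frac{43}{\left(-14 + 63\right)^{2}} = - \frac{43}{49^{2}} = - \frac{43}{2401}$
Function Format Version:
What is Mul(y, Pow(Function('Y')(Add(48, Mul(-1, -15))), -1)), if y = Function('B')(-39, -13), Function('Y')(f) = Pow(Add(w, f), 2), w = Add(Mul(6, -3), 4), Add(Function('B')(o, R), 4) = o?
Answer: Rational(-43, 2401) ≈ -0.017909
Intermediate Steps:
Function('B')(o, R) = Add(-4, o)
w = -14 (w = Add(-18, 4) = -14)
Function('Y')(f) = Pow(Add(-14, f), 2)
y = -43 (y = Add(-4, -39) = -43)
Mul(y, Pow(Function('Y')(Add(48, Mul(-1, -15))), -1)) = Mul(-43, Pow(Pow(Add(-14, Add(48, Mul(-1, -15))), 2), -1)) = Mul(-43, Pow(Pow(Add(-14, Add(48, 15)), 2), -1)) = Mul(-43, Pow(Pow(Add(-14, 63), 2), -1)) = Mul(-43, Pow(Pow(49, 2), -1)) = Mul(-43, Pow(2401, -1)) = Mul(-43, Rational(1, 2401)) = Rational(-43, 2401)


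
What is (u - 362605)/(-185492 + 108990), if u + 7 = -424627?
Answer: 787239/76502 ≈ 10.290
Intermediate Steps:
u = -424634 (u = -7 - 424627 = -424634)
(u - 362605)/(-185492 + 108990) = (-424634 - 362605)/(-185492 + 108990) = -787239/(-76502) = -787239*(-1/76502) = 787239/76502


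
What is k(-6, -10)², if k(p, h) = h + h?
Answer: 400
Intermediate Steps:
k(p, h) = 2*h
k(-6, -10)² = (2*(-10))² = (-20)² = 400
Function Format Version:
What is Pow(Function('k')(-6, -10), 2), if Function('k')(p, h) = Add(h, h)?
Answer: 400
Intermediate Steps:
Function('k')(p, h) = Mul(2, h)
Pow(Function('k')(-6, -10), 2) = Pow(Mul(2, -10), 2) = Pow(-20, 2) = 400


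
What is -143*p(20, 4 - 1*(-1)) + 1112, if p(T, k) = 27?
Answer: -2749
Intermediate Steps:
-143*p(20, 4 - 1*(-1)) + 1112 = -143*27 + 1112 = -3861 + 1112 = -2749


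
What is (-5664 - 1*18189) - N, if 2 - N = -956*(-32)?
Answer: 6737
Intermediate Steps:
N = -30590 (N = 2 - (-956)*(-32) = 2 - 1*30592 = 2 - 30592 = -30590)
(-5664 - 1*18189) - N = (-5664 - 1*18189) - 1*(-30590) = (-5664 - 18189) + 30590 = -23853 + 30590 = 6737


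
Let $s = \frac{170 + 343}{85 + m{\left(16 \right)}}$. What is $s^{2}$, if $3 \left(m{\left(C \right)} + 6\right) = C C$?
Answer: $\frac{2368521}{243049} \approx 9.745$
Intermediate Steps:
$m{\left(C \right)} = -6 + \frac{C^{2}}{3}$ ($m{\left(C \right)} = -6 + \frac{C C}{3} = -6 + \frac{C^{2}}{3}$)
$s = \frac{1539}{493}$ ($s = \frac{170 + 343}{85 - \left(6 - \frac{16^{2}}{3}\right)} = \frac{513}{85 + \left(-6 + \frac{1}{3} \cdot 256\right)} = \frac{513}{85 + \left(-6 + \frac{256}{3}\right)} = \frac{513}{85 + \frac{238}{3}} = \frac{513}{\frac{493}{3}} = 513 \cdot \frac{3}{493} = \frac{1539}{493} \approx 3.1217$)
$s^{2} = \left(\frac{1539}{493}\right)^{2} = \frac{2368521}{243049}$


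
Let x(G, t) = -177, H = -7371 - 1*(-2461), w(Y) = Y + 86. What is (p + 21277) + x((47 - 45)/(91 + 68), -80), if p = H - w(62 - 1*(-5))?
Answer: 16037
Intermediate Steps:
w(Y) = 86 + Y
H = -4910 (H = -7371 + 2461 = -4910)
p = -5063 (p = -4910 - (86 + (62 - 1*(-5))) = -4910 - (86 + (62 + 5)) = -4910 - (86 + 67) = -4910 - 1*153 = -4910 - 153 = -5063)
(p + 21277) + x((47 - 45)/(91 + 68), -80) = (-5063 + 21277) - 177 = 16214 - 177 = 16037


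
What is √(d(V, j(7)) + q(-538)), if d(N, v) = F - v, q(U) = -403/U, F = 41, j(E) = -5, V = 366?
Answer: √13531238/538 ≈ 6.8373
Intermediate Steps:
d(N, v) = 41 - v
√(d(V, j(7)) + q(-538)) = √((41 - 1*(-5)) - 403/(-538)) = √((41 + 5) - 403*(-1/538)) = √(46 + 403/538) = √(25151/538) = √13531238/538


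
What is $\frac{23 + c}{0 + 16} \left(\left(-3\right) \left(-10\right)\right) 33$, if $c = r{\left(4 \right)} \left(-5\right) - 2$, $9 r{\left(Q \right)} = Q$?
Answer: $\frac{9295}{8} \approx 1161.9$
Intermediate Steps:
$r{\left(Q \right)} = \frac{Q}{9}$
$c = - \frac{38}{9}$ ($c = \frac{1}{9} \cdot 4 \left(-5\right) - 2 = \frac{4}{9} \left(-5\right) - 2 = - \frac{20}{9} - 2 = - \frac{38}{9} \approx -4.2222$)
$\frac{23 + c}{0 + 16} \left(\left(-3\right) \left(-10\right)\right) 33 = \frac{23 - \frac{38}{9}}{0 + 16} \left(\left(-3\right) \left(-10\right)\right) 33 = \frac{169}{9 \cdot 16} \cdot 30 \cdot 33 = \frac{169}{9} \cdot \frac{1}{16} \cdot 30 \cdot 33 = \frac{169}{144} \cdot 30 \cdot 33 = \frac{845}{24} \cdot 33 = \frac{9295}{8}$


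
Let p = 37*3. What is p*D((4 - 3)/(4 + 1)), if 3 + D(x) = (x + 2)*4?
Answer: 3219/5 ≈ 643.80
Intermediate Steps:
p = 111
D(x) = 5 + 4*x (D(x) = -3 + (x + 2)*4 = -3 + (2 + x)*4 = -3 + (8 + 4*x) = 5 + 4*x)
p*D((4 - 3)/(4 + 1)) = 111*(5 + 4*((4 - 3)/(4 + 1))) = 111*(5 + 4*(1/5)) = 111*(5 + 4*(1*(⅕))) = 111*(5 + 4*(⅕)) = 111*(5 + ⅘) = 111*(29/5) = 3219/5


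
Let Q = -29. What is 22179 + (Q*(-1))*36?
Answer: 23223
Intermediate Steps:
22179 + (Q*(-1))*36 = 22179 - 29*(-1)*36 = 22179 + 29*36 = 22179 + 1044 = 23223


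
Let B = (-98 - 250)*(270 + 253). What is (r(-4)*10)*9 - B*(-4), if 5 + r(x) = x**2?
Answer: -727026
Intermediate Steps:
r(x) = -5 + x**2
B = -182004 (B = -348*523 = -182004)
(r(-4)*10)*9 - B*(-4) = ((-5 + (-4)**2)*10)*9 - (-182004)*(-4) = ((-5 + 16)*10)*9 - 1*728016 = (11*10)*9 - 728016 = 110*9 - 728016 = 990 - 728016 = -727026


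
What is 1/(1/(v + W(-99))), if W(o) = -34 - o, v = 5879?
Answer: 5944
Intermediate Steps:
1/(1/(v + W(-99))) = 1/(1/(5879 + (-34 - 1*(-99)))) = 1/(1/(5879 + (-34 + 99))) = 1/(1/(5879 + 65)) = 1/(1/5944) = 5944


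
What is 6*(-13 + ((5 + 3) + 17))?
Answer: 72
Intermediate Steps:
6*(-13 + ((5 + 3) + 17)) = 6*(-13 + (8 + 17)) = 6*(-13 + 25) = 6*12 = 72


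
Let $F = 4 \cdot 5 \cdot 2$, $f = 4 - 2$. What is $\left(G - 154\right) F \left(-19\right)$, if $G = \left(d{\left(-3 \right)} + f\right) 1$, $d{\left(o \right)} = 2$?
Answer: $114000$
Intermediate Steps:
$f = 2$ ($f = 4 - 2 = 2$)
$F = 40$ ($F = 20 \cdot 2 = 40$)
$G = 4$ ($G = \left(2 + 2\right) 1 = 4 \cdot 1 = 4$)
$\left(G - 154\right) F \left(-19\right) = \left(4 - 154\right) 40 \left(-19\right) = \left(-150\right) \left(-760\right) = 114000$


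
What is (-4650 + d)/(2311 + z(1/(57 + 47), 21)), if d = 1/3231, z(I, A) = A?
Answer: -15024149/7534692 ≈ -1.9940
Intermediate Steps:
d = 1/3231 ≈ 0.00030950
(-4650 + d)/(2311 + z(1/(57 + 47), 21)) = (-4650 + 1/3231)/(2311 + 21) = -15024149/3231/2332 = -15024149/3231*1/2332 = -15024149/7534692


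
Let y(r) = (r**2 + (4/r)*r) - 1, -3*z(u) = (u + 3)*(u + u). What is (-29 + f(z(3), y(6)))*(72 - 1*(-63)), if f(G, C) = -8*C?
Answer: -46035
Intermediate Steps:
z(u) = -2*u*(3 + u)/3 (z(u) = -(u + 3)*(u + u)/3 = -(3 + u)*2*u/3 = -2*u*(3 + u)/3)
y(r) = 3 + r**2 (y(r) = (r**2 + 4) - 1 = (4 + r**2) - 1 = 3 + r**2)
(-29 + f(z(3), y(6)))*(72 - 1*(-63)) = (-29 - 8*(3 + 6**2))*(72 - 1*(-63)) = (-29 - 8*(3 + 36))*(72 + 63) = (-29 - 8*39)*135 = (-29 - 312)*135 = -341*135 = -46035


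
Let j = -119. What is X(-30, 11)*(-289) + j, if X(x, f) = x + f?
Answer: 5372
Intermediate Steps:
X(x, f) = f + x
X(-30, 11)*(-289) + j = (11 - 30)*(-289) - 119 = -19*(-289) - 119 = 5491 - 119 = 5372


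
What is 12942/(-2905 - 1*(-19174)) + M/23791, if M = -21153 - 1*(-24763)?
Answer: 122211404/129018593 ≈ 0.94724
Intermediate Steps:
M = 3610 (M = -21153 + 24763 = 3610)
12942/(-2905 - 1*(-19174)) + M/23791 = 12942/(-2905 - 1*(-19174)) + 3610/23791 = 12942/(-2905 + 19174) + 3610*(1/23791) = 12942/16269 + 3610/23791 = 12942*(1/16269) + 3610/23791 = 4314/5423 + 3610/23791 = 122211404/129018593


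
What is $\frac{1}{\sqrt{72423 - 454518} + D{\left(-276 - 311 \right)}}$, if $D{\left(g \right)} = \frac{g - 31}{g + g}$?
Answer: $\frac{60461}{43886062512} - \frac{344569 i \sqrt{42455}}{43886062512} \approx 1.3777 \cdot 10^{-6} - 0.0016178 i$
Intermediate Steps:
$D{\left(g \right)} = \frac{-31 + g}{2 g}$
$\frac{1}{\sqrt{72423 - 454518} + D{\left(-276 - 311 \right)}} = \frac{1}{\sqrt{72423 - 454518} + \frac{-31 - 587}{2 \left(-276 - 311\right)}} = \frac{1}{\sqrt{-382095} + \frac{-31 - 587}{2 \left(-587\right)}} = \frac{1}{3 i \sqrt{42455} + \frac{1}{2} \left(- \frac{1}{587}\right) \left(-618\right)} = \frac{1}{3 i \sqrt{42455} + \frac{309}{587}} = \frac{1}{\frac{309}{587} + 3 i \sqrt{42455}}$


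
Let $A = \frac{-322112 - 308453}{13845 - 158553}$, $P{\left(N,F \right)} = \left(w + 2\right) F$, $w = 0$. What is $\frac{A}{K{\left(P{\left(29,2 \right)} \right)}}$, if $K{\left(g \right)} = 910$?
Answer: $\frac{9701}{2025912} \approx 0.0047885$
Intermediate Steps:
$P{\left(N,F \right)} = 2 F$ ($P{\left(N,F \right)} = \left(0 + 2\right) F = 2 F$)
$A = \frac{630565}{144708}$ ($A = - \frac{630565}{-144708} = \left(-630565\right) \left(- \frac{1}{144708}\right) = \frac{630565}{144708} \approx 4.3575$)
$\frac{A}{K{\left(P{\left(29,2 \right)} \right)}} = \frac{630565}{144708 \cdot 910} = \frac{630565}{144708} \cdot \frac{1}{910} = \frac{9701}{2025912}$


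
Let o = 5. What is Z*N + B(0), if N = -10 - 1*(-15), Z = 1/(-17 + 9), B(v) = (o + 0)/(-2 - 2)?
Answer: -15/8 ≈ -1.8750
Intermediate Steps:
B(v) = -5/4 (B(v) = (5 + 0)/(-2 - 2) = 5/(-4) = 5*(-¼) = -5/4)
Z = -⅛ (Z = 1/(-8) = -⅛ ≈ -0.12500)
N = 5 (N = -10 + 15 = 5)
Z*N + B(0) = -⅛*5 - 5/4 = -5/8 - 5/4 = -15/8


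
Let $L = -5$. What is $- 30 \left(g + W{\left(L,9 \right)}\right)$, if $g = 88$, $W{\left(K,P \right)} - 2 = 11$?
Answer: $-3030$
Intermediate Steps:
$W{\left(K,P \right)} = 13$ ($W{\left(K,P \right)} = 2 + 11 = 13$)
$- 30 \left(g + W{\left(L,9 \right)}\right) = - 30 \left(88 + 13\right) = \left(-30\right) 101 = -3030$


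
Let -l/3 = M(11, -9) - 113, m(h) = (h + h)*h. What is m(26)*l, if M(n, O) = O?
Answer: 494832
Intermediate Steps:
m(h) = 2*h² (m(h) = (2*h)*h = 2*h²)
l = 366 (l = -3*(-9 - 113) = -3*(-122) = 366)
m(26)*l = (2*26²)*366 = (2*676)*366 = 1352*366 = 494832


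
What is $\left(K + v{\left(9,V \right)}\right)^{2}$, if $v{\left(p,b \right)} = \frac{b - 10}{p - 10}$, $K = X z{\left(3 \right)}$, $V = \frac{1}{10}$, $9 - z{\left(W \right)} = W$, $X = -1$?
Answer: $\frac{1521}{100} \approx 15.21$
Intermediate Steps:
$z{\left(W \right)} = 9 - W$
$V = \frac{1}{10} \approx 0.1$
$K = -6$ ($K = - (9 - 3) = \left(-1\right) 6 = -6$)
$v{\left(p,b \right)} = \frac{-10 + b}{-10 + p}$
$\left(K + v{\left(9,V \right)}\right)^{2} = \left(-6 + \frac{-10 + \frac{1}{10}}{-10 + 9}\right)^{2} = \left(-6 + \frac{1}{-1} \left(- \frac{99}{10}\right)\right)^{2} = \left(-6 - - \frac{99}{10}\right)^{2} = \left(-6 + \frac{99}{10}\right)^{2} = \left(\frac{39}{10}\right)^{2} = \frac{1521}{100}$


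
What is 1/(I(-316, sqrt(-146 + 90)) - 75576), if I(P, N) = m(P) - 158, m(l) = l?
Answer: -1/76050 ≈ -1.3149e-5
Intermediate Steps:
I(P, N) = -158 + P (I(P, N) = P - 158 = -158 + P)
1/(I(-316, sqrt(-146 + 90)) - 75576) = 1/((-158 - 316) - 75576) = 1/(-474 - 75576) = 1/(-76050) = -1/76050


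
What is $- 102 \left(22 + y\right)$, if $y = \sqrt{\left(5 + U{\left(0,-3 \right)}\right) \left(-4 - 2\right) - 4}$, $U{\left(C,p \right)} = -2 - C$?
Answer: $-2244 - 102 i \sqrt{22} \approx -2244.0 - 478.42 i$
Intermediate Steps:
$y = i \sqrt{22}$ ($y = \sqrt{\left(5 - 2\right) \left(-4 - 2\right) - 4} = \sqrt{\left(5 + \left(-2 + 0\right)\right) \left(-4 - 2\right) - 4} = \sqrt{\left(5 - 2\right) \left(-6\right) - 4} = \sqrt{3 \left(-6\right) - 4} = \sqrt{-18 - 4} = \sqrt{-22} = i \sqrt{22} \approx 4.6904 i$)
$- 102 \left(22 + y\right) = - 102 \left(22 + i \sqrt{22}\right) = -2244 - 102 i \sqrt{22}$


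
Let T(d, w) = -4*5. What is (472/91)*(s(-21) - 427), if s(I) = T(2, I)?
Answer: -210984/91 ≈ -2318.5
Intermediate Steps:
T(d, w) = -20
s(I) = -20
(472/91)*(s(-21) - 427) = (472/91)*(-20 - 427) = (472*(1/91))*(-447) = (472/91)*(-447) = -210984/91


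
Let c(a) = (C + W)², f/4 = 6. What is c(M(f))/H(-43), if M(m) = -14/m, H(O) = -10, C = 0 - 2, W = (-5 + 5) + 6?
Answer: -8/5 ≈ -1.6000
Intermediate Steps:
f = 24 (f = 4*6 = 24)
W = 6 (W = 0 + 6 = 6)
C = -2
c(a) = 16 (c(a) = (-2 + 6)² = 4² = 16)
c(M(f))/H(-43) = 16/(-10) = 16*(-⅒) = -8/5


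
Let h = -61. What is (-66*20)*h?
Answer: 80520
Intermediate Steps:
(-66*20)*h = -66*20*(-61) = -1320*(-61) = 80520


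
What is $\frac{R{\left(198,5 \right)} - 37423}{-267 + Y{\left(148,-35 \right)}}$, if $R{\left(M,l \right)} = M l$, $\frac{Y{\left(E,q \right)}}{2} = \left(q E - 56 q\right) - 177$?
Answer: $\frac{36433}{7061} \approx 5.1598$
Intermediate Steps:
$Y{\left(E,q \right)} = -354 - 112 q + 2 E q$ ($Y{\left(E,q \right)} = 2 \left(\left(q E - 56 q\right) - 177\right) = 2 \left(\left(E q - 56 q\right) - 177\right) = 2 \left(\left(- 56 q + E q\right) - 177\right) = 2 \left(-177 - 56 q + E q\right) = -354 - 112 q + 2 E q$)
$\frac{R{\left(198,5 \right)} - 37423}{-267 + Y{\left(148,-35 \right)}} = \frac{198 \cdot 5 - 37423}{-267 - \left(-3566 + 10360\right)} = \frac{990 - 37423}{-267 - 6794} = - \frac{36433}{-267 - 6794} = - \frac{36433}{-7061} = \left(-36433\right) \left(- \frac{1}{7061}\right) = \frac{36433}{7061}$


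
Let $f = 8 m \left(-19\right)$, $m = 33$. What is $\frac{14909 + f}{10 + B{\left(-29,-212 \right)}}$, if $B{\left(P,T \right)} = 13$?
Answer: $\frac{9893}{23} \approx 430.13$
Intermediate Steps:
$f = -5016$ ($f = 8 \cdot 33 \left(-19\right) = 264 \left(-19\right) = -5016$)
$\frac{14909 + f}{10 + B{\left(-29,-212 \right)}} = \frac{14909 - 5016}{10 + 13} = \frac{9893}{23}$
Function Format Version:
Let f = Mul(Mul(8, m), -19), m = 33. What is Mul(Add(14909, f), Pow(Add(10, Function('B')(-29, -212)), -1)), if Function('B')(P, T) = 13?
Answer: Rational(9893, 23) ≈ 430.13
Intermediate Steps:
f = -5016 (f = Mul(Mul(8, 33), -19) = Mul(264, -19) = -5016)
Mul(Add(14909, f), Pow(Add(10, Function('B')(-29, -212)), -1)) = Mul(Add(14909, -5016), Pow(Add(10, 13), -1)) = Mul(9893, Pow(23, -1)) = Mul(9893, Rational(1, 23)) = Rational(9893, 23)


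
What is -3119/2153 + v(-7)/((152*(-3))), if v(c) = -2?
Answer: -708979/490884 ≈ -1.4443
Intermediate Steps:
-3119/2153 + v(-7)/((152*(-3))) = -3119/2153 - 2/(152*(-3)) = -3119*1/2153 - 2/(-456) = -3119/2153 - 2*(-1/456) = -3119/2153 + 1/228 = -708979/490884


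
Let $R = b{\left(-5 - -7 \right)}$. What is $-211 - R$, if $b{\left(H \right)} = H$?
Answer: $-213$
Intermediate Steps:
$R = 2$ ($R = -5 - -7 = -5 + 7 = 2$)
$-211 - R = -211 - 2 = -213$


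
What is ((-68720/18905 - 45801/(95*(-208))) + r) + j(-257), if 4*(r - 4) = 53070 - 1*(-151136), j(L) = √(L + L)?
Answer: 200757299959/3932240 + I*√514 ≈ 51054.0 + 22.672*I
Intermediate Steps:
j(L) = √2*√L (j(L) = √(2*L) = √2*√L)
r = 102111/2 (r = 4 + (53070 - 1*(-151136))/4 = 4 + (53070 + 151136)/4 = 4 + (¼)*204206 = 4 + 102103/2 = 102111/2 ≈ 51056.)
((-68720/18905 - 45801/(95*(-208))) + r) + j(-257) = ((-68720/18905 - 45801/(95*(-208))) + 102111/2) + √2*√(-257) = ((-68720*1/18905 - 45801/(-19760)) + 102111/2) + √2*(I*√257) = ((-13744/3781 - 45801*(-1/19760)) + 102111/2) + I*√514 = ((-13744/3781 + 45801/19760) + 102111/2) + I*√514 = (-5179361/3932240 + 102111/2) + I*√514 = 200757299959/3932240 + I*√514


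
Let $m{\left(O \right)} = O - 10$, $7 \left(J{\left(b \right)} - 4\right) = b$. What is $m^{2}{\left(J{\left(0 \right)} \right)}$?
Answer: $36$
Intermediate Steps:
$J{\left(b \right)} = 4 + \frac{b}{7}$
$m{\left(O \right)} = -10 + O$
$m^{2}{\left(J{\left(0 \right)} \right)} = \left(-10 + \left(4 + \frac{1}{7} \cdot 0\right)\right)^{2} = \left(-10 + \left(4 + 0\right)\right)^{2} = \left(-10 + 4\right)^{2} = \left(-6\right)^{2} = 36$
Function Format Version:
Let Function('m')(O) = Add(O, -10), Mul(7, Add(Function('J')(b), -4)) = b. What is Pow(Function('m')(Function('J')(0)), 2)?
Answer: 36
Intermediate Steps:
Function('J')(b) = Add(4, Mul(Rational(1, 7), b))
Function('m')(O) = Add(-10, O)
Pow(Function('m')(Function('J')(0)), 2) = Pow(Add(-10, Add(4, Mul(Rational(1, 7), 0))), 2) = Pow(Add(-10, Add(4, 0)), 2) = Pow(Add(-10, 4), 2) = Pow(-6, 2) = 36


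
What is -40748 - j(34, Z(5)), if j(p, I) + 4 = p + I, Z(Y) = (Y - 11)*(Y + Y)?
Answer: -40718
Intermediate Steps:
Z(Y) = 2*Y*(-11 + Y) (Z(Y) = (-11 + Y)*(2*Y) = 2*Y*(-11 + Y))
j(p, I) = -4 + I + p (j(p, I) = -4 + (p + I) = -4 + (I + p) = -4 + I + p)
-40748 - j(34, Z(5)) = -40748 - (-4 + 2*5*(-11 + 5) + 34) = -40748 - (-4 + 2*5*(-6) + 34) = -40748 - (-4 - 60 + 34) = -40748 - 1*(-30) = -40748 + 30 = -40718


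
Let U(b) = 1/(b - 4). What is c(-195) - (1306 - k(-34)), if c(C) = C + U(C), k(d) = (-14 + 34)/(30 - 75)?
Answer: -2689096/1791 ≈ -1501.4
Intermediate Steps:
k(d) = -4/9 (k(d) = 20/(-45) = 20*(-1/45) = -4/9)
U(b) = 1/(-4 + b)
c(C) = C + 1/(-4 + C)
c(-195) - (1306 - k(-34)) = (1 - 195*(-4 - 195))/(-4 - 195) - (1306 - 1*(-4/9)) = (1 - 195*(-199))/(-199) - (1306 + 4/9) = -(1 + 38805)/199 - 1*11758/9 = -1/199*38806 - 11758/9 = -38806/199 - 11758/9 = -2689096/1791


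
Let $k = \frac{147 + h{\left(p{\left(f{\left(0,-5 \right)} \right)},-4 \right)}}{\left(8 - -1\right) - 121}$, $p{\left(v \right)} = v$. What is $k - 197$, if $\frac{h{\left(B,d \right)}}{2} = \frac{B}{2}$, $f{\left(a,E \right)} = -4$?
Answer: $- \frac{22207}{112} \approx -198.28$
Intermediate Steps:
$h{\left(B,d \right)} = B$ ($h{\left(B,d \right)} = 2 \frac{B}{2} = B$)
$k = - \frac{143}{112}$ ($k = \frac{147 - 4}{\left(8 - -1\right) - 121} = \frac{143}{\left(8 + 1\right) - 121} = \frac{143}{9 - 121} = \frac{143}{-112} = 143 \left(- \frac{1}{112}\right) = - \frac{143}{112} \approx -1.2768$)
$k - 197 = - \frac{143}{112} - 197 = - \frac{22207}{112}$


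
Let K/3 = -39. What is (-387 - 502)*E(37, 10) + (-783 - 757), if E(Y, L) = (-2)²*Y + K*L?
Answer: 907018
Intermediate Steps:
K = -117 (K = 3*(-39) = -117)
E(Y, L) = -117*L + 4*Y (E(Y, L) = (-2)²*Y - 117*L = 4*Y - 117*L = -117*L + 4*Y)
(-387 - 502)*E(37, 10) + (-783 - 757) = (-387 - 502)*(-117*10 + 4*37) + (-783 - 757) = -889*(-1170 + 148) - 1540 = -889*(-1022) - 1540 = 908558 - 1540 = 907018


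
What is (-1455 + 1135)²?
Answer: 102400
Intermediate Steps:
(-1455 + 1135)² = (-320)² = 102400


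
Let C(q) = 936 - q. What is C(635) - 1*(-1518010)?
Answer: 1518311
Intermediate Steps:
C(635) - 1*(-1518010) = (936 - 1*635) - 1*(-1518010) = (936 - 635) + 1518010 = 301 + 1518010 = 1518311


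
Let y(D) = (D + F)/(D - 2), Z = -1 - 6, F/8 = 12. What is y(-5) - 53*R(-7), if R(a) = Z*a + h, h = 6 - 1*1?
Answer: -2875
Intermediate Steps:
F = 96 (F = 8*12 = 96)
Z = -7
h = 5 (h = 6 - 1 = 5)
y(D) = (96 + D)/(-2 + D) (y(D) = (D + 96)/(D - 2) = (96 + D)/(-2 + D))
R(a) = 5 - 7*a (R(a) = -7*a + 5 = 5 - 7*a)
y(-5) - 53*R(-7) = (96 - 5)/(-2 - 5) - 53*(5 - 7*(-7)) = 91/(-7) - 53*(5 + 49) = -⅐*91 - 53*54 = -13 - 2862 = -2875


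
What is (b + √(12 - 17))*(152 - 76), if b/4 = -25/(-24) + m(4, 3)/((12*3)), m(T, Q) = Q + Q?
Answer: 1102/3 + 76*I*√5 ≈ 367.33 + 169.94*I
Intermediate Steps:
m(T, Q) = 2*Q
b = 29/6 (b = 4*(-25/(-24) + (2*3)/((12*3))) = 4*(-25*(-1/24) + 6/36) = 4*(25/24 + 6*(1/36)) = 4*(25/24 + ⅙) = 4*(29/24) = 29/6 ≈ 4.8333)
(b + √(12 - 17))*(152 - 76) = (29/6 + √(12 - 17))*(152 - 76) = (29/6 + √(-5))*76 = (29/6 + I*√5)*76 = 1102/3 + 76*I*√5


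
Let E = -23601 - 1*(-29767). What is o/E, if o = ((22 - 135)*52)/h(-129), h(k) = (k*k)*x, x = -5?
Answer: 2938/256521015 ≈ 1.1453e-5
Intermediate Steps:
h(k) = -5*k² (h(k) = (k*k)*(-5) = k²*(-5) = -5*k²)
o = 5876/83205 (o = ((22 - 135)*52)/((-5*(-129)²)) = (-113*52)/((-5*16641)) = -5876/(-83205) = -5876*(-1/83205) = 5876/83205 ≈ 0.070621)
E = 6166 (E = -23601 + 29767 = 6166)
o/E = (5876/83205)/6166 = (5876/83205)*(1/6166) = 2938/256521015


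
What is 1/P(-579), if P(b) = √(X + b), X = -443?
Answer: -I*√1022/1022 ≈ -0.031281*I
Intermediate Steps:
P(b) = √(-443 + b)
1/P(-579) = 1/(√(-443 - 579)) = 1/(√(-1022)) = 1/(I*√1022) = -I*√1022/1022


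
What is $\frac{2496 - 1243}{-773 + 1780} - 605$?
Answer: $- \frac{607982}{1007} \approx -603.76$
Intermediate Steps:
$\frac{2496 - 1243}{-773 + 1780} - 605 = \frac{1253}{1007} - 605 = - \frac{607982}{1007}$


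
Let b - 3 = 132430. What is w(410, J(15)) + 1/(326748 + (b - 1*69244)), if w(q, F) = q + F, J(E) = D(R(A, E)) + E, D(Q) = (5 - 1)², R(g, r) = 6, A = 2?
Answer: 171962218/389937 ≈ 441.00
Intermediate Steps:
b = 132433 (b = 3 + 132430 = 132433)
D(Q) = 16 (D(Q) = 4² = 16)
J(E) = 16 + E
w(q, F) = F + q
w(410, J(15)) + 1/(326748 + (b - 1*69244)) = ((16 + 15) + 410) + 1/(326748 + (132433 - 1*69244)) = (31 + 410) + 1/(326748 + (132433 - 69244)) = 441 + 1/(326748 + 63189) = 441 + 1/389937 = 171962218/389937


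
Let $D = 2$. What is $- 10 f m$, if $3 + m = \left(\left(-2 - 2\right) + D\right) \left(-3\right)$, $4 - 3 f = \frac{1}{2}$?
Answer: $-35$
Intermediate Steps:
$f = \frac{7}{6}$ ($f = \frac{4}{3} - \frac{1}{3 \cdot 2} = \frac{4}{3} - \frac{1}{6} = \frac{7}{6} \approx 1.1667$)
$m = 3$ ($m = -3 + \left(\left(-2 - 2\right) + 2\right) \left(-3\right) = -3 + \left(-4 + 2\right) \left(-3\right) = -3 - -6 = -3 + 6 = 3$)
$- 10 f m = \left(-10\right) \frac{7}{6} \cdot 3 = \left(- \frac{35}{3}\right) 3 = -35$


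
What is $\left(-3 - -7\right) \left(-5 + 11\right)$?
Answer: $24$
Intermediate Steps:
$\left(-3 - -7\right) \left(-5 + 11\right) = \left(-3 + 7\right) 6 = 4 \cdot 6 = 24$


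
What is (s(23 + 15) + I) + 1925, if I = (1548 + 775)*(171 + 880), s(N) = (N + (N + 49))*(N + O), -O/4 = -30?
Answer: 2463148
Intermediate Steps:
O = 120 (O = -4*(-30) = 120)
s(N) = (49 + 2*N)*(120 + N) (s(N) = (N + (N + 49))*(N + 120) = (N + (49 + N))*(120 + N) = (49 + 2*N)*(120 + N))
I = 2441473 (I = 2323*1051 = 2441473)
(s(23 + 15) + I) + 1925 = ((5880 + 2*(23 + 15)² + 289*(23 + 15)) + 2441473) + 1925 = ((5880 + 2*38² + 289*38) + 2441473) + 1925 = ((5880 + 2*1444 + 10982) + 2441473) + 1925 = ((5880 + 2888 + 10982) + 2441473) + 1925 = (19750 + 2441473) + 1925 = 2461223 + 1925 = 2463148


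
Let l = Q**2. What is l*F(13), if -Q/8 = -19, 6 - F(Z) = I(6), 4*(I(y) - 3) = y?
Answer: 34656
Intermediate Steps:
I(y) = 3 + y/4
F(Z) = 3/2 (F(Z) = 6 - (3 + (1/4)*6) = 6 - (3 + 3/2) = 6 - 1*9/2 = 6 - 9/2 = 3/2)
Q = 152 (Q = -8*(-19) = 152)
l = 23104 (l = 152**2 = 23104)
l*F(13) = 23104*(3/2) = 34656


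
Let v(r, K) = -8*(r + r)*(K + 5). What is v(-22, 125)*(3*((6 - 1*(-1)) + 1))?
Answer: 1098240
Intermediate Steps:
v(r, K) = -16*r*(5 + K) (v(r, K) = -8*2*r*(5 + K) = -16*r*(5 + K))
v(-22, 125)*(3*((6 - 1*(-1)) + 1)) = (-16*(-22)*(5 + 125))*(3*((6 - 1*(-1)) + 1)) = (-16*(-22)*130)*(3*((6 + 1) + 1)) = 45760*(3*(7 + 1)) = 45760*(3*8) = 45760*24 = 1098240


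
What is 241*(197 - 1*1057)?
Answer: -207260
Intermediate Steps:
241*(197 - 1*1057) = 241*(197 - 1057) = 241*(-860) = -207260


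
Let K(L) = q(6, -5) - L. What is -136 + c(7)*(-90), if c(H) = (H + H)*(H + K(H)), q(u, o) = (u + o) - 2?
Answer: 1124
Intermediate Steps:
q(u, o) = -2 + o + u (q(u, o) = (o + u) - 2 = -2 + o + u)
K(L) = -1 - L (K(L) = (-2 - 5 + 6) - L = -1 - L)
c(H) = -2*H (c(H) = (H + H)*(H + (-1 - H)) = (2*H)*(-1) = -2*H)
-136 + c(7)*(-90) = -136 - 2*7*(-90) = -136 - 14*(-90) = -136 + 1260 = 1124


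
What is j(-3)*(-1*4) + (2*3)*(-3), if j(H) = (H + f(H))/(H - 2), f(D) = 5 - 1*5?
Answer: -102/5 ≈ -20.400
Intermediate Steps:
f(D) = 0 (f(D) = 5 - 5 = 0)
j(H) = H/(-2 + H) (j(H) = (H + 0)/(H - 2) = H/(-2 + H))
j(-3)*(-1*4) + (2*3)*(-3) = (-3/(-2 - 3))*(-1*4) + (2*3)*(-3) = -3/(-5)*(-4) + 6*(-3) = -3*(-⅕)*(-4) - 18 = (⅗)*(-4) - 18 = -12/5 - 18 = -102/5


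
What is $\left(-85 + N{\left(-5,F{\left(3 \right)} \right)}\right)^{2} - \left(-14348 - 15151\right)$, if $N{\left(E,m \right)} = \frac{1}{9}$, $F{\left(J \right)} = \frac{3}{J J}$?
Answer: $\frac{2973115}{81} \approx 36705.0$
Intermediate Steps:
$F{\left(J \right)} = \frac{3}{J^{2}}$
$N{\left(E,m \right)} = \frac{1}{9}$
$\left(-85 + N{\left(-5,F{\left(3 \right)} \right)}\right)^{2} - \left(-14348 - 15151\right) = \left(-85 + \frac{1}{9}\right)^{2} - \left(-14348 - 15151\right) = \left(- \frac{764}{9}\right)^{2} - \left(-14348 - 15151\right) = \frac{583696}{81} - -29499 = \frac{583696}{81} + 29499 = \frac{2973115}{81}$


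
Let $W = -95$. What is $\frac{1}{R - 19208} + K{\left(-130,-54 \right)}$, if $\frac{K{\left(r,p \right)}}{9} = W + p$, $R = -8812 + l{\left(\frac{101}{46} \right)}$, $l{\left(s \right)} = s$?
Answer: $- \frac{1728306325}{1288819} \approx -1341.0$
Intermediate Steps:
$R = - \frac{405251}{46}$ ($R = -8812 + \frac{101}{46} = - \frac{405251}{46} \approx -8809.8$)
$K{\left(r,p \right)} = -855 + 9 p$ ($K{\left(r,p \right)} = 9 \left(-95 + p\right) = -855 + 9 p$)
$\frac{1}{R - 19208} + K{\left(-130,-54 \right)} = \frac{1}{- \frac{405251}{46} - 19208} + \left(-855 + 9 \left(-54\right)\right) = \frac{1}{- \frac{1288819}{46}} - 1341 = - \frac{46}{1288819} - 1341 = - \frac{1728306325}{1288819}$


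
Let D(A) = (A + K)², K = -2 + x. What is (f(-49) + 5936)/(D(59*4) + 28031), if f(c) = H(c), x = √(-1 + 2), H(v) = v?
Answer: 5887/83256 ≈ 0.070710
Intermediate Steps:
x = 1 (x = √1 = 1)
f(c) = c
K = -1 (K = -2 + 1 = -1)
D(A) = (-1 + A)² (D(A) = (A - 1)² = (-1 + A)²)
(f(-49) + 5936)/(D(59*4) + 28031) = (-49 + 5936)/((-1 + 59*4)² + 28031) = 5887/((-1 + 236)² + 28031) = 5887/(235² + 28031) = 5887/(55225 + 28031) = 5887/83256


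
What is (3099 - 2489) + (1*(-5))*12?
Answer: 550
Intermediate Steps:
(3099 - 2489) + (1*(-5))*12 = 610 - 5*12 = 610 - 60 = 550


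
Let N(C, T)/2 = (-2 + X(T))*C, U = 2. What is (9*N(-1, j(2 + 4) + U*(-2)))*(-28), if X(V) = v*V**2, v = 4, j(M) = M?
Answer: 7056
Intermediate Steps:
X(V) = 4*V**2
N(C, T) = 2*C*(-2 + 4*T**2) (N(C, T) = 2*((-2 + 4*T**2)*C) = 2*(C*(-2 + 4*T**2)) = 2*C*(-2 + 4*T**2))
(9*N(-1, j(2 + 4) + U*(-2)))*(-28) = (9*(4*(-1)*(-1 + 2*((2 + 4) + 2*(-2))**2)))*(-28) = (9*(4*(-1)*(-1 + 2*(6 - 4)**2)))*(-28) = (9*(4*(-1)*(-1 + 2*2**2)))*(-28) = (9*(4*(-1)*(-1 + 2*4)))*(-28) = (9*(4*(-1)*(-1 + 8)))*(-28) = (9*(4*(-1)*7))*(-28) = (9*(-28))*(-28) = -252*(-28) = 7056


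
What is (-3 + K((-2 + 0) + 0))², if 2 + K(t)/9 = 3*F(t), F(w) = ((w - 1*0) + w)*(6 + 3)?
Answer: 986049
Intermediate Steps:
F(w) = 18*w (F(w) = ((w + 0) + w)*9 = (w + w)*9 = (2*w)*9 = 18*w)
K(t) = -18 + 486*t (K(t) = -18 + 9*(3*(18*t)) = -18 + 9*(54*t) = -18 + 486*t)
(-3 + K((-2 + 0) + 0))² = (-3 + (-18 + 486*((-2 + 0) + 0)))² = (-3 + (-18 + 486*(-2 + 0)))² = (-3 + (-18 + 486*(-2)))² = (-3 + (-18 - 972))² = (-3 - 990)² = (-993)² = 986049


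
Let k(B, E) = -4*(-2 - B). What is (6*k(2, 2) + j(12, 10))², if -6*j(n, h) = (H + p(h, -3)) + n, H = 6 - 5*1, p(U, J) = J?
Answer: 80089/9 ≈ 8898.8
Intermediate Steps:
H = 1 (H = 6 - 5 = 1)
k(B, E) = 8 + 4*B
j(n, h) = ⅓ - n/6 (j(n, h) = -((1 - 3) + n)/6 = -(-2 + n)/6 = ⅓ - n/6)
(6*k(2, 2) + j(12, 10))² = (6*(8 + 4*2) + (⅓ - ⅙*12))² = (6*(8 + 8) + (⅓ - 2))² = (6*16 - 5/3)² = (96 - 5/3)² = (283/3)² = 80089/9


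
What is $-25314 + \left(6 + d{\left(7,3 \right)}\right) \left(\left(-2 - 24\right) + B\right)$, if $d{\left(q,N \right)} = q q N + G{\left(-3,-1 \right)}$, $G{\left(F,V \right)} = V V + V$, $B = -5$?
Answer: $-30057$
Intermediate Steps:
$G{\left(F,V \right)} = V + V^{2}$ ($G{\left(F,V \right)} = V^{2} + V = V + V^{2}$)
$d{\left(q,N \right)} = N q^{2}$ ($d{\left(q,N \right)} = q q N - \left(1 - 1\right) = q^{2} N - 0 = N q^{2} + 0 = N q^{2}$)
$-25314 + \left(6 + d{\left(7,3 \right)}\right) \left(\left(-2 - 24\right) + B\right) = -25314 + \left(6 + 3 \cdot 7^{2}\right) \left(\left(-2 - 24\right) - 5\right) = -25314 + \left(6 + 3 \cdot 49\right) \left(-26 - 5\right) = -25314 + \left(6 + 147\right) \left(-31\right) = -25314 + 153 \left(-31\right) = -25314 - 4743 = -30057$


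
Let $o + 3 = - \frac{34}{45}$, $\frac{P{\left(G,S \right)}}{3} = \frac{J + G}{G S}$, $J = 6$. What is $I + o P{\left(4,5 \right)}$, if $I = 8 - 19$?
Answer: $- \frac{499}{30} \approx -16.633$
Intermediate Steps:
$P{\left(G,S \right)} = \frac{3 \left(6 + G\right)}{G S}$ ($P{\left(G,S \right)} = 3 \frac{6 + G}{G S} = \frac{3 \left(6 + G\right)}{G S}$)
$I = -11$
$o = - \frac{169}{45}$ ($o = -3 - \frac{34}{45} = - \frac{169}{45} \approx -3.7556$)
$I + o P{\left(4,5 \right)} = -11 - \frac{169 \frac{3 \left(6 + 4\right)}{4 \cdot 5}}{45} = -11 - \frac{169 \cdot 3 \cdot \frac{1}{4} \cdot \frac{1}{5} \cdot 10}{45} = -11 - \frac{169}{30} = - \frac{499}{30}$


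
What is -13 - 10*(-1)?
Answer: -3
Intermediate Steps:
-13 - 10*(-1) = -13 + 10 = -3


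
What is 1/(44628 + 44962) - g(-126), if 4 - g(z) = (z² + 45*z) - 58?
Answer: 908800961/89590 ≈ 10144.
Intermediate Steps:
g(z) = 62 - z² - 45*z (g(z) = 4 - ((z² + 45*z) - 58) = 4 - (-58 + z² + 45*z) = 4 + (58 - z² - 45*z) = 62 - z² - 45*z)
1/(44628 + 44962) - g(-126) = 1/(44628 + 44962) - (62 - 1*(-126)² - 45*(-126)) = 1/89590 - (62 - 1*15876 + 5670) = 1/89590 - (62 - 15876 + 5670) = 1/89590 - 1*(-10144) = 1/89590 + 10144 = 908800961/89590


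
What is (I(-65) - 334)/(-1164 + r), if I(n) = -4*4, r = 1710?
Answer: -25/39 ≈ -0.64103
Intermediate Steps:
I(n) = -16
(I(-65) - 334)/(-1164 + r) = (-16 - 334)/(-1164 + 1710) = -350/546 = -350*1/546 = -25/39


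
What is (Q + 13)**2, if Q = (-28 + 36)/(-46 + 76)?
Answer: 39601/225 ≈ 176.00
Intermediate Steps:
Q = 4/15 (Q = 8/30 = 8*(1/30) = 4/15 ≈ 0.26667)
(Q + 13)**2 = (4/15 + 13)**2 = (199/15)**2 = 39601/225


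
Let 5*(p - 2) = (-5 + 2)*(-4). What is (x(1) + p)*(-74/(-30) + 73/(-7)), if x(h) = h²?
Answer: -7524/175 ≈ -42.994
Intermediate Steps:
p = 22/5 (p = 2 + ((-5 + 2)*(-4))/5 = 2 + (-3*(-4))/5 = 2 + (⅕)*12 = 2 + 12/5 = 22/5 ≈ 4.4000)
(x(1) + p)*(-74/(-30) + 73/(-7)) = (1² + 22/5)*(-74/(-30) + 73/(-7)) = (1 + 22/5)*(-74*(-1/30) + 73*(-⅐)) = 27*(37/15 - 73/7)/5 = (27/5)*(-836/105) = -7524/175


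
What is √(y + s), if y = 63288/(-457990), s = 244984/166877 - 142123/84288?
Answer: I*√341758133324243304560975055/30970976108280 ≈ 0.5969*I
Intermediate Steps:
s = -3067848479/14065728576 (s = 244984*(1/166877) - 142123*1/84288 = 244984/166877 - 142123/84288 = -3067848479/14065728576 ≈ -0.21811)
y = -31644/228995 (y = 63288*(-1/457990) = -31644/228995 ≈ -0.13819)
√(y + s) = √(-31644/228995 - 3067848479/14065728576) = √(-1147617877507549/3220981515261120) = I*√341758133324243304560975055/30970976108280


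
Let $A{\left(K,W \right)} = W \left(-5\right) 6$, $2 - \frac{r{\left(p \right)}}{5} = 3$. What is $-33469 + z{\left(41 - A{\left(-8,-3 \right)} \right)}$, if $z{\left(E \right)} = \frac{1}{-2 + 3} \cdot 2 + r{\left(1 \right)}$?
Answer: $-33472$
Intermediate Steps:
$r{\left(p \right)} = -5$ ($r{\left(p \right)} = 10 - 15 = -5$)
$A{\left(K,W \right)} = - 30 W$ ($A{\left(K,W \right)} = - 5 W 6 = - 30 W$)
$z{\left(E \right)} = -3$ ($z{\left(E \right)} = \frac{1}{-2 + 3} \cdot 2 - 5 = 1^{-1} \cdot 2 - 5 = 1 \cdot 2 - 5 = 2 - 5 = -3$)
$-33469 + z{\left(41 - A{\left(-8,-3 \right)} \right)} = -33469 - 3 = -33472$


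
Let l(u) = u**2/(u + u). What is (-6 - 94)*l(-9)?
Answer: 450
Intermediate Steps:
l(u) = u/2 (l(u) = u**2/((2*u)) = (1/(2*u))*u**2 = u/2)
(-6 - 94)*l(-9) = (-6 - 94)*((1/2)*(-9)) = -100*(-9/2) = 450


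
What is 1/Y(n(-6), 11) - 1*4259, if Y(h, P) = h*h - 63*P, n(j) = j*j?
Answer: -2568176/603 ≈ -4259.0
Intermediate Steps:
n(j) = j²
Y(h, P) = h² - 63*P
1/Y(n(-6), 11) - 1*4259 = 1/(((-6)²)² - 63*11) - 1*4259 = 1/(36² - 693) - 4259 = 1/(1296 - 693) - 4259 = 1/603 - 4259 = -2568176/603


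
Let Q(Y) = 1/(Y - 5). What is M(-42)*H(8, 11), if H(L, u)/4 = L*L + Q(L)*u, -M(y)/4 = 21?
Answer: -22736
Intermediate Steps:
Q(Y) = 1/(-5 + Y)
M(y) = -84 (M(y) = -4*21 = -84)
H(L, u) = 4*L² + 4*u/(-5 + L) (H(L, u) = 4*(L*L + u/(-5 + L)) = 4*(L² + u/(-5 + L)) = 4*L² + 4*u/(-5 + L))
M(-42)*H(8, 11) = -336*(11 + 8²*(-5 + 8))/(-5 + 8) = -336*(11 + 64*3)/3 = -336*(11 + 192)/3 = -336*203/3 = -84*812/3 = -22736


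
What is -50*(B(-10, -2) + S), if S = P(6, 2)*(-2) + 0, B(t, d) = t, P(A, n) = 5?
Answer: 1000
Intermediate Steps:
S = -10 (S = 5*(-2) + 0 = -10 + 0 = -10)
-50*(B(-10, -2) + S) = -50*(-10 - 10) = -50*(-20) = 1000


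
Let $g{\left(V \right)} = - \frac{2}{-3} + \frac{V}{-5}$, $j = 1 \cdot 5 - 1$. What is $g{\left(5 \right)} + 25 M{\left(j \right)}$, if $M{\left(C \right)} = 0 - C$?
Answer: $- \frac{301}{3} \approx -100.33$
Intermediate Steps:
$j = 4$ ($j = 5 - 1 = 4$)
$g{\left(V \right)} = \frac{2}{3} - \frac{V}{5}$ ($g{\left(V \right)} = \left(-2\right) \left(- \frac{1}{3}\right) + V \left(- \frac{1}{5}\right) = \frac{2}{3} - \frac{V}{5}$)
$M{\left(C \right)} = - C$
$g{\left(5 \right)} + 25 M{\left(j \right)} = \left(\frac{2}{3} - 1\right) + 25 \left(\left(-1\right) 4\right) = \left(\frac{2}{3} - 1\right) + 25 \left(-4\right) = - \frac{1}{3} - 100 = - \frac{301}{3}$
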